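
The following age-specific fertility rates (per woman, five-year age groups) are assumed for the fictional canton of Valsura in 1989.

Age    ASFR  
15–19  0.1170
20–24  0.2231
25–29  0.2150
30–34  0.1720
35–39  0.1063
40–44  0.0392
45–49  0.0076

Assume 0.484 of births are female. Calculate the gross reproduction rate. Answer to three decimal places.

2.130

Proportion female at birth = 0.484.
Sum of ASFRs = 0.1170 + 0.2231 + 0.2150 + 0.1720 + 0.1063 + 0.0392 + 0.0076 = 0.8802
TFR = 5 × 0.8802 = 4.401
GRR = 0.484 × 4.401 = 2.13008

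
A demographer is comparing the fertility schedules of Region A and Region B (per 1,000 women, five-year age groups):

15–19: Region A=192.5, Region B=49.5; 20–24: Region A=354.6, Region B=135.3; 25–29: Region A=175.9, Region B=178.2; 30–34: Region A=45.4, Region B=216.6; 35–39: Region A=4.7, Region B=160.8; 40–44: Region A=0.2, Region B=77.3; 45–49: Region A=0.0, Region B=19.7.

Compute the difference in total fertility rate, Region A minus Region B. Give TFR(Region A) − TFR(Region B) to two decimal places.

-0.32

Region A:
  Sum of ASFRs = 192.5 + 354.6 + 175.9 + 45.4 + 4.7 + 0.2 + 0.0 = 773.3
  TFR = 5 × 773.3 / 1000 = 3.8665
Region B:
  Sum of ASFRs = 49.5 + 135.3 + 178.2 + 216.6 + 160.8 + 77.3 + 19.7 = 837.4
  TFR = 5 × 837.4 / 1000 = 4.187
Difference = 3.8665 − 4.187 = -0.3205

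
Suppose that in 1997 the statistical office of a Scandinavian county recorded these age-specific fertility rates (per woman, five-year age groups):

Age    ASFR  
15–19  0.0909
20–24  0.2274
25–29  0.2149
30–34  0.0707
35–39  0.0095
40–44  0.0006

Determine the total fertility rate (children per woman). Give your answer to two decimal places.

Sum of ASFRs = 0.0909 + 0.2274 + 0.2149 + 0.0707 + 0.0095 + 0.0006 = 0.6140
TFR = 5 × 0.6140 = 3.07

3.07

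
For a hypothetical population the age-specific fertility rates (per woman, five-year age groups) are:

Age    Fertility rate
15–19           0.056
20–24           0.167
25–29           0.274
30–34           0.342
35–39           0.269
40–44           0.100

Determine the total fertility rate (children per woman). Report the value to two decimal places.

Sum of ASFRs = 0.056 + 0.167 + 0.274 + 0.342 + 0.269 + 0.100 = 1.208
TFR = 5 × 1.208 = 6.04

6.04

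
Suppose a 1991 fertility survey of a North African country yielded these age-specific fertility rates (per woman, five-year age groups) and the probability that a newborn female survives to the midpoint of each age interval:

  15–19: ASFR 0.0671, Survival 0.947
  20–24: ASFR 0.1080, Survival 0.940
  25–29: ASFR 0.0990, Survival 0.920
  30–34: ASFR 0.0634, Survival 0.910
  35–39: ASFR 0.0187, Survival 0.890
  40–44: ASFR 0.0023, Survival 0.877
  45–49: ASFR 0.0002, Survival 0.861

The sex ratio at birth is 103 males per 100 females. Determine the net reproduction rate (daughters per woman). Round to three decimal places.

0.819

Proportion female at birth = 100 / (100 + 103) = 0.49261.
Per-age-group product (5 × ASFR × survival probability):
  15–19: 5 × 0.0671 × 0.947 = 0.31772
  20–24: 5 × 0.1080 × 0.940 = 0.50760
  25–29: 5 × 0.0990 × 0.920 = 0.45540
  30–34: 5 × 0.0634 × 0.910 = 0.28847
  35–39: 5 × 0.0187 × 0.890 = 0.08322
  40–44: 5 × 0.0023 × 0.877 = 0.01009
  45–49: 5 × 0.0002 × 0.861 = 0.00086
Sum = 1.66336
NRR = 0.49261 × 1.66336 = 0.81939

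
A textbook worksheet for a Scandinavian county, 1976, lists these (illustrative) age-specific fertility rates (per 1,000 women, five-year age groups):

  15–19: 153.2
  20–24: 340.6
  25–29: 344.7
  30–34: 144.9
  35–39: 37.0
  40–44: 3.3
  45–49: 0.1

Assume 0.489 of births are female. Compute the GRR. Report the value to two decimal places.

Proportion female at birth = 0.489.
Sum of ASFRs = 153.2 + 340.6 + 344.7 + 144.9 + 37.0 + 3.3 + 0.1 = 1023.8
TFR = 5 × 1023.8 / 1000 = 5.119
GRR = 0.489 × 5.119 = 2.50319

2.50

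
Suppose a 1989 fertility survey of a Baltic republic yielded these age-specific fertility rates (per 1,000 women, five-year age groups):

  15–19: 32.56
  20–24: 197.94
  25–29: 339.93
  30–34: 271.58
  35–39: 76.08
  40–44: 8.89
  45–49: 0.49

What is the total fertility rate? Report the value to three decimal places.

Sum of ASFRs = 32.56 + 197.94 + 339.93 + 271.58 + 76.08 + 8.89 + 0.49 = 927.47
TFR = 5 × 927.47 / 1000 = 4.63735

4.637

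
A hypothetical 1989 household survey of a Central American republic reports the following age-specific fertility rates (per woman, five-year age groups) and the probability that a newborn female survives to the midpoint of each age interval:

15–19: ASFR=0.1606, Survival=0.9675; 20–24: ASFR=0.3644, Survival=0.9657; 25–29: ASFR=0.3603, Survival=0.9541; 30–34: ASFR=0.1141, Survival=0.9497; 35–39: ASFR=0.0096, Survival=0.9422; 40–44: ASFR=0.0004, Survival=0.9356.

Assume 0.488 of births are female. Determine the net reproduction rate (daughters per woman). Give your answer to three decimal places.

2.364

Proportion female at birth = 0.488.
Weighting each age-specific rate by interval width and survival:
  15–19: 5 × 0.1606 × 0.9675 = 0.77690
  20–24: 5 × 0.3644 × 0.9657 = 1.75951
  25–29: 5 × 0.3603 × 0.9541 = 1.71881
  30–34: 5 × 0.1141 × 0.9497 = 0.54180
  35–39: 5 × 0.0096 × 0.9422 = 0.04523
  40–44: 5 × 0.0004 × 0.9356 = 0.00187
Sum = 4.84412
NRR = 0.488 × 4.84412 = 2.36393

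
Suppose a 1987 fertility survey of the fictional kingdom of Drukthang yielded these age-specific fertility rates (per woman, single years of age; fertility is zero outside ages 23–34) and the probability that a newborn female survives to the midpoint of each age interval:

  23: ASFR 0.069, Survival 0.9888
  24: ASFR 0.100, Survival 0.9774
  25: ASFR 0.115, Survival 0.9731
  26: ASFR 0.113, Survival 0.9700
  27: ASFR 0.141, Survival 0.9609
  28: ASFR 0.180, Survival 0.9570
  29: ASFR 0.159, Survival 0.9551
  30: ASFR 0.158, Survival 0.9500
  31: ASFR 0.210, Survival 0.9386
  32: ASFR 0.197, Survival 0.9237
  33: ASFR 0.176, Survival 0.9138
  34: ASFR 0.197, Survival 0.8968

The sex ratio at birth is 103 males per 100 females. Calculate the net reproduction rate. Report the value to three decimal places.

0.844

Proportion female at birth = 100 / (100 + 103) = 0.49261.
Per-age-group product (1 × ASFR × survival probability):
  23: 1 × 0.069 × 0.9888 = 0.06823
  24: 1 × 0.100 × 0.9774 = 0.09774
  25: 1 × 0.115 × 0.9731 = 0.11191
  26: 1 × 0.113 × 0.9700 = 0.10961
  27: 1 × 0.141 × 0.9609 = 0.13549
  28: 1 × 0.180 × 0.9570 = 0.17226
  29: 1 × 0.159 × 0.9551 = 0.15186
  30: 1 × 0.158 × 0.9500 = 0.15010
  31: 1 × 0.210 × 0.9386 = 0.19711
  32: 1 × 0.197 × 0.9237 = 0.18197
  33: 1 × 0.176 × 0.9138 = 0.16083
  34: 1 × 0.197 × 0.8968 = 0.17667
Sum = 1.71378
NRR = 0.49261 × 1.71378 = 0.84423
An NRR under 1 implies long-run decline under these rates.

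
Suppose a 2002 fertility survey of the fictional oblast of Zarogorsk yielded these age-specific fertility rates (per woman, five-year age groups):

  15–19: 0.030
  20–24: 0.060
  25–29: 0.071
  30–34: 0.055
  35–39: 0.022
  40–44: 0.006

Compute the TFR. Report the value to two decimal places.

Sum of ASFRs = 0.030 + 0.060 + 0.071 + 0.055 + 0.022 + 0.006 = 0.244
TFR = 5 × 0.244 = 1.22

1.22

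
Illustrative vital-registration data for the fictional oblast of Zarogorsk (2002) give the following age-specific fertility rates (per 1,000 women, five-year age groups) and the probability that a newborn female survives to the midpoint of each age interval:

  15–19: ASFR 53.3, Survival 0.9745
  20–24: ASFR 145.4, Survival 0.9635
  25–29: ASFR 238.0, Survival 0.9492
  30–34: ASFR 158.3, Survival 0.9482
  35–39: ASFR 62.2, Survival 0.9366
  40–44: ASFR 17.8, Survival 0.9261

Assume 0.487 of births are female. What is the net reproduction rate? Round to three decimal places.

1.565

Proportion female at birth = 0.487.
Each age group contributes 5 × ASFR × survival:
  15–19: 5 × 53.3/1000 × 0.9745 = 0.25970
  20–24: 5 × 145.4/1000 × 0.9635 = 0.70046
  25–29: 5 × 238.0/1000 × 0.9492 = 1.12955
  30–34: 5 × 158.3/1000 × 0.9482 = 0.75050
  35–39: 5 × 62.2/1000 × 0.9366 = 0.29128
  40–44: 5 × 17.8/1000 × 0.9261 = 0.08242
Sum = 3.21391
NRR = 0.487 × 3.21391 = 1.56517
With NRR above 1 the population is above replacement fertility.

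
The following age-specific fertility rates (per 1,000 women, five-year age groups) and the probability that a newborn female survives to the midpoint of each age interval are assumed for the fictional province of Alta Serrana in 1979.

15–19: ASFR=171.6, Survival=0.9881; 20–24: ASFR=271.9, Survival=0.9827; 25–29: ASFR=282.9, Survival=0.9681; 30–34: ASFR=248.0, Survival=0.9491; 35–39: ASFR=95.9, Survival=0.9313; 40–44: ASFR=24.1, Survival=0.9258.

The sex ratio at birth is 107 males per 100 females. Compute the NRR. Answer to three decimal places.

Proportion female at birth = 100 / (100 + 107) = 0.48309.
Weighting each age-specific rate by interval width and survival:
  15–19: 5 × 171.6/1000 × 0.9881 = 0.84779
  20–24: 5 × 271.9/1000 × 0.9827 = 1.33598
  25–29: 5 × 282.9/1000 × 0.9681 = 1.36938
  30–34: 5 × 248.0/1000 × 0.9491 = 1.17688
  35–39: 5 × 95.9/1000 × 0.9313 = 0.44656
  40–44: 5 × 24.1/1000 × 0.9258 = 0.11156
Sum = 5.28815
NRR = 0.48309 × 5.28815 = 2.55465
An NRR exceeding 1 indicates intrinsic growth under these rates.

2.555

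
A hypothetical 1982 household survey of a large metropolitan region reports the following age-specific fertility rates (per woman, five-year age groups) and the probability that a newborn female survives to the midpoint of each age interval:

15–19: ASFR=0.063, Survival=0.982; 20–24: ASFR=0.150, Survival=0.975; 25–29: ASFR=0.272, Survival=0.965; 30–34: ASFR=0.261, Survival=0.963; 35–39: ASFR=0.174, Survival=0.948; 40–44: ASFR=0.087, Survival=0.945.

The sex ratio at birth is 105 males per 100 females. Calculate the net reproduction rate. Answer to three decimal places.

2.364

Proportion female at birth = 100 / (100 + 105) = 0.48780.
Per-age-group product (5 × ASFR × survival probability):
  15–19: 5 × 0.063 × 0.982 = 0.30933
  20–24: 5 × 0.150 × 0.975 = 0.73125
  25–29: 5 × 0.272 × 0.965 = 1.31240
  30–34: 5 × 0.261 × 0.963 = 1.25672
  35–39: 5 × 0.174 × 0.948 = 0.82476
  40–44: 5 × 0.087 × 0.945 = 0.41108
Sum = 4.84554
NRR = 0.48780 × 4.84554 = 2.36365
An NRR exceeding 1 indicates intrinsic growth under these rates.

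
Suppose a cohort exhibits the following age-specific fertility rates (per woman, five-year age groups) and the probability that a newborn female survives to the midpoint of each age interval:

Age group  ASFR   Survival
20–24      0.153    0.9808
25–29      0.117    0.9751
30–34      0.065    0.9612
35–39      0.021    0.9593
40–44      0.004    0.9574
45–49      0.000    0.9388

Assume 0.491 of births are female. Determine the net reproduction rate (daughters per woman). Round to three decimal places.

0.861

Proportion female at birth = 0.491.
Survival-weighted fertility by age (5·fₓ·Sₓ):
  20–24: 5 × 0.153 × 0.9808 = 0.75031
  25–29: 5 × 0.117 × 0.9751 = 0.57043
  30–34: 5 × 0.065 × 0.9612 = 0.31239
  35–39: 5 × 0.021 × 0.9593 = 0.10073
  40–44: 5 × 0.004 × 0.9574 = 0.01915
  45–49: 5 × 0.000 × 0.9388 = 0.00000
Sum = 1.75301
NRR = 0.491 × 1.75301 = 0.86073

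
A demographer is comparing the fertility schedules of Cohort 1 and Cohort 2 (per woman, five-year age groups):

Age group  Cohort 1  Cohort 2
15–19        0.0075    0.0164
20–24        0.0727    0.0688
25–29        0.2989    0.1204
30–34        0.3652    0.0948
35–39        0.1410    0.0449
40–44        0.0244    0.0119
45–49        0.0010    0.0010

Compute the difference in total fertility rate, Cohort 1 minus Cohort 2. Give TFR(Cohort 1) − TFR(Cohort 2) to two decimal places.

Cohort 1:
  Sum of ASFRs = 0.0075 + 0.0727 + 0.2989 + 0.3652 + 0.1410 + 0.0244 + 0.0010 = 0.9107
  TFR = 5 × 0.9107 = 4.5535
Cohort 2:
  Sum of ASFRs = 0.0164 + 0.0688 + 0.1204 + 0.0948 + 0.0449 + 0.0119 + 0.0010 = 0.3582
  TFR = 5 × 0.3582 = 1.791
Difference = 4.5535 − 1.791 = 2.7625

2.76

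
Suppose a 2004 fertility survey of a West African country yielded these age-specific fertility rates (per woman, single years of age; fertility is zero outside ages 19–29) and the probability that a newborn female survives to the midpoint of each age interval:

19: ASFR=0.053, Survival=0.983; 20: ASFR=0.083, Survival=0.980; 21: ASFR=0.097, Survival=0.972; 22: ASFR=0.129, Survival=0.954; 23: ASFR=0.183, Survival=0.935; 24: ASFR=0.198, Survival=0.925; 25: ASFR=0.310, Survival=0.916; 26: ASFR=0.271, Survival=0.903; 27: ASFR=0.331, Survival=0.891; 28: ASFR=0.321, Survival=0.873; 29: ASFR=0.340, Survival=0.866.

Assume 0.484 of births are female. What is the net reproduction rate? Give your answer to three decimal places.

Proportion female at birth = 0.484.
Per-age-group product (1 × ASFR × survival probability):
  19: 1 × 0.053 × 0.983 = 0.05210
  20: 1 × 0.083 × 0.980 = 0.08134
  21: 1 × 0.097 × 0.972 = 0.09428
  22: 1 × 0.129 × 0.954 = 0.12307
  23: 1 × 0.183 × 0.935 = 0.17111
  24: 1 × 0.198 × 0.925 = 0.18315
  25: 1 × 0.310 × 0.916 = 0.28396
  26: 1 × 0.271 × 0.903 = 0.24471
  27: 1 × 0.331 × 0.891 = 0.29492
  28: 1 × 0.321 × 0.873 = 0.28023
  29: 1 × 0.340 × 0.866 = 0.29444
Sum = 2.10331
NRR = 0.484 × 2.10331 = 1.01800

1.018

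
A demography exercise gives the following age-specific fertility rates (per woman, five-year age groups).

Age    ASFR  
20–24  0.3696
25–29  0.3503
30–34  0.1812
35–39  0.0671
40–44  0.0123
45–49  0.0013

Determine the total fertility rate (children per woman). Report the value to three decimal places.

4.909

Sum of ASFRs = 0.3696 + 0.3503 + 0.1812 + 0.0671 + 0.0123 + 0.0013 = 0.9818
TFR = 5 × 0.9818 = 4.909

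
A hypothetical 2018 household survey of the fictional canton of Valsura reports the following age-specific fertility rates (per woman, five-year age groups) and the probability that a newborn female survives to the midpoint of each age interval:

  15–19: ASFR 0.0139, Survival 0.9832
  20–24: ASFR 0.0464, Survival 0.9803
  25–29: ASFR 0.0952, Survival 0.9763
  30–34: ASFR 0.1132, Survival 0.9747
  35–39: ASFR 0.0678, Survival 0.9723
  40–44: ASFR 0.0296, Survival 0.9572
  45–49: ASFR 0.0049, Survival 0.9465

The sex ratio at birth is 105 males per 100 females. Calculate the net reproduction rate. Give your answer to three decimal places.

0.881

Proportion female at birth = 100 / (100 + 105) = 0.48780.
Survival-weighted fertility by age (5·fₓ·Sₓ):
  15–19: 5 × 0.0139 × 0.9832 = 0.06833
  20–24: 5 × 0.0464 × 0.9803 = 0.22743
  25–29: 5 × 0.0952 × 0.9763 = 0.46472
  30–34: 5 × 0.1132 × 0.9747 = 0.55168
  35–39: 5 × 0.0678 × 0.9723 = 0.32961
  40–44: 5 × 0.0296 × 0.9572 = 0.14167
  45–49: 5 × 0.0049 × 0.9465 = 0.02319
Sum = 1.80663
NRR = 0.48780 × 1.80663 = 0.88127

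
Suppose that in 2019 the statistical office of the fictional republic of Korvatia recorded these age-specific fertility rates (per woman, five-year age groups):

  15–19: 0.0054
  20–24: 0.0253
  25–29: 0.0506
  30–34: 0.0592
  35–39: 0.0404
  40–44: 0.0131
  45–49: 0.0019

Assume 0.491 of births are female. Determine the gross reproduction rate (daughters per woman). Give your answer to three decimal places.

Proportion female at birth = 0.491.
Sum of ASFRs = 0.0054 + 0.0253 + 0.0506 + 0.0592 + 0.0404 + 0.0131 + 0.0019 = 0.1959
TFR = 5 × 0.1959 = 0.9795
GRR = 0.491 × 0.9795 = 0.48093

0.481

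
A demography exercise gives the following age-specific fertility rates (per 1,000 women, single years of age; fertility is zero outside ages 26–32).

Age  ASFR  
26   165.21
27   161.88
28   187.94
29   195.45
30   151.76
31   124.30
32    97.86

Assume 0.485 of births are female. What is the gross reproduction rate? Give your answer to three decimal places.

0.526

Proportion female at birth = 0.485.
Sum of ASFRs = 165.21 + 161.88 + 187.94 + 195.45 + 151.76 + 124.30 + 97.86 = 1084.40
TFR = 1084.40 / 1000 = 1.0844
GRR = 0.485 × 1.0844 = 0.52593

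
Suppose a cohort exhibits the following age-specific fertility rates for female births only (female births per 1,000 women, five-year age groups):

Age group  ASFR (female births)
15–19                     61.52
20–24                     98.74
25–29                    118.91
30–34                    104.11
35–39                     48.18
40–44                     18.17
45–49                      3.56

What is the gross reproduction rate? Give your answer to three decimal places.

Sum of female ASFRs = 61.52 + 98.74 + 118.91 + 104.11 + 48.18 + 18.17 + 3.56 = 453.19
GRR = 5 × 453.19 / 1000 = 2.26595

2.266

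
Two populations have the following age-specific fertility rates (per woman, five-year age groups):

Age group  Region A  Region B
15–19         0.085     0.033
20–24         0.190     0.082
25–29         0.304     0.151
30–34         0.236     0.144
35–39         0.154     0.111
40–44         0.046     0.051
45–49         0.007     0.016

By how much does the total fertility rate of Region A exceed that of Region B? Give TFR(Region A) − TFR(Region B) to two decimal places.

Region A:
  Sum of ASFRs = 0.085 + 0.190 + 0.304 + 0.236 + 0.154 + 0.046 + 0.007 = 1.022
  TFR = 5 × 1.022 = 5.11
Region B:
  Sum of ASFRs = 0.033 + 0.082 + 0.151 + 0.144 + 0.111 + 0.051 + 0.016 = 0.588
  TFR = 5 × 0.588 = 2.94
Difference = 5.11 − 2.94 = 2.17

2.17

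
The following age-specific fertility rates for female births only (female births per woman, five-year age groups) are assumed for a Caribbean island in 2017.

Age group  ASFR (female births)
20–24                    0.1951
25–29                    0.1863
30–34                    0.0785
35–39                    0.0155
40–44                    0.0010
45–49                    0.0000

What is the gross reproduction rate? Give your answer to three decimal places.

2.382

Sum of female ASFRs = 0.1951 + 0.1863 + 0.0785 + 0.0155 + 0.0010 + 0.0000 = 0.4764
GRR = 5 × 0.4764 = 2.382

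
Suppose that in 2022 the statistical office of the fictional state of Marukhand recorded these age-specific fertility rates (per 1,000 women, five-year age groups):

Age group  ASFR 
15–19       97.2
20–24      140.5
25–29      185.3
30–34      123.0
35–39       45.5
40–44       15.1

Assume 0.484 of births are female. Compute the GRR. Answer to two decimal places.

Proportion female at birth = 0.484.
Sum of ASFRs = 97.2 + 140.5 + 185.3 + 123.0 + 45.5 + 15.1 = 606.6
TFR = 5 × 606.6 / 1000 = 3.033
GRR = 0.484 × 3.033 = 1.46797

1.47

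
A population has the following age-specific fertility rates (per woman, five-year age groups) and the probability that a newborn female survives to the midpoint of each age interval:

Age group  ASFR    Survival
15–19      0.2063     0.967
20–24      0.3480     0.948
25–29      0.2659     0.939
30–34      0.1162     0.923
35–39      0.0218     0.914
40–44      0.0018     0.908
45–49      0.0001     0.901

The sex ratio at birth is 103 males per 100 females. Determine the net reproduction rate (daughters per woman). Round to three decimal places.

Proportion female at birth = 100 / (100 + 103) = 0.49261.
Each age group contributes 5 × ASFR × survival:
  15–19: 5 × 0.2063 × 0.967 = 0.99746
  20–24: 5 × 0.3480 × 0.948 = 1.64952
  25–29: 5 × 0.2659 × 0.939 = 1.24840
  30–34: 5 × 0.1162 × 0.923 = 0.53626
  35–39: 5 × 0.0218 × 0.914 = 0.09963
  40–44: 5 × 0.0018 × 0.908 = 0.00817
  45–49: 5 × 0.0001 × 0.901 = 0.00045
Sum = 4.53989
NRR = 0.49261 × 4.53989 = 2.23640

2.236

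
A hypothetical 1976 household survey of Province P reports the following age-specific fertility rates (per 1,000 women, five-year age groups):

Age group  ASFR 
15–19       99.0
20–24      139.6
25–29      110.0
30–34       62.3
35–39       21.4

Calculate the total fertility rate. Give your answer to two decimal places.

2.16

Sum of ASFRs = 99.0 + 139.6 + 110.0 + 62.3 + 21.4 = 432.3
TFR = 5 × 432.3 / 1000 = 2.1615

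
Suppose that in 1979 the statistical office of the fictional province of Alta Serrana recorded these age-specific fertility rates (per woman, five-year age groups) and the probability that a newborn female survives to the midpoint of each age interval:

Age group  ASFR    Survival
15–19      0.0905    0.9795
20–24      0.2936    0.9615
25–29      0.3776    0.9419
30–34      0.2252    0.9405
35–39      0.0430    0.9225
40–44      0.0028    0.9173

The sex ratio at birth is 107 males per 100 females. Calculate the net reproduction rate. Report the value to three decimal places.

2.369

Proportion female at birth = 100 / (100 + 107) = 0.48309.
Per-age-group product (5 × ASFR × survival probability):
  15–19: 5 × 0.0905 × 0.9795 = 0.44322
  20–24: 5 × 0.2936 × 0.9615 = 1.41148
  25–29: 5 × 0.3776 × 0.9419 = 1.77831
  30–34: 5 × 0.2252 × 0.9405 = 1.05900
  35–39: 5 × 0.0430 × 0.9225 = 0.19834
  40–44: 5 × 0.0028 × 0.9173 = 0.01284
Sum = 4.90319
NRR = 0.48309 × 4.90319 = 2.36868
An NRR exceeding 1 indicates intrinsic growth under these rates.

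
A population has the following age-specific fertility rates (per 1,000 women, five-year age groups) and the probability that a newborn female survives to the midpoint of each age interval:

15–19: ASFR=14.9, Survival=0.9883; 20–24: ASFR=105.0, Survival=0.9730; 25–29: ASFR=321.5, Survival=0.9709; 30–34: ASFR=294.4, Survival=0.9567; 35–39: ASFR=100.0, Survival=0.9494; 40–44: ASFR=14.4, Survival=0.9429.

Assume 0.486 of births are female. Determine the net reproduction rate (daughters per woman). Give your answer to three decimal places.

1.991

Proportion female at birth = 0.486.
Each age group contributes 5 × ASFR × survival:
  15–19: 5 × 14.9/1000 × 0.9883 = 0.07363
  20–24: 5 × 105.0/1000 × 0.9730 = 0.51083
  25–29: 5 × 321.5/1000 × 0.9709 = 1.56072
  30–34: 5 × 294.4/1000 × 0.9567 = 1.40826
  35–39: 5 × 100.0/1000 × 0.9494 = 0.47470
  40–44: 5 × 14.4/1000 × 0.9429 = 0.06789
Sum = 4.09603
NRR = 0.486 × 4.09603 = 1.99067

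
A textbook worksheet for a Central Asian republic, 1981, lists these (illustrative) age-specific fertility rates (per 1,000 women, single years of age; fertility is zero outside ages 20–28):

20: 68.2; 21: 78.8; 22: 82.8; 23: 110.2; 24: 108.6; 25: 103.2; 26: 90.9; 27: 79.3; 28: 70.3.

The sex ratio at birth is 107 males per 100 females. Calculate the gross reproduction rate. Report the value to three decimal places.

0.383

Proportion female at birth = 100 / (100 + 107) = 0.48309.
Sum of ASFRs = 68.2 + 78.8 + 82.8 + 110.2 + 108.6 + 103.2 + 90.9 + 79.3 + 70.3 = 792.3
TFR = 792.3 / 1000 = 0.7923
GRR = 0.48309 × 0.7923 = 0.38275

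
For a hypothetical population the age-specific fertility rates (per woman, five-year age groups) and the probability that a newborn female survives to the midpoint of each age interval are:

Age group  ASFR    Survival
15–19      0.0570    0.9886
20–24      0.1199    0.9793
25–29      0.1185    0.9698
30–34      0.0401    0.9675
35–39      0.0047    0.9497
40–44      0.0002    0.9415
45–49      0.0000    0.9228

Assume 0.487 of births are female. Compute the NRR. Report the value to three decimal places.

0.809

Proportion female at birth = 0.487.
Per-age-group product (5 × ASFR × survival probability):
  15–19: 5 × 0.0570 × 0.9886 = 0.28175
  20–24: 5 × 0.1199 × 0.9793 = 0.58709
  25–29: 5 × 0.1185 × 0.9698 = 0.57461
  30–34: 5 × 0.0401 × 0.9675 = 0.19398
  35–39: 5 × 0.0047 × 0.9497 = 0.02232
  40–44: 5 × 0.0002 × 0.9415 = 0.00094
  45–49: 5 × 0.0000 × 0.9228 = 0.00000
Sum = 1.66069
NRR = 0.487 × 1.66069 = 0.80876
An NRR under 1 implies long-run decline under these rates.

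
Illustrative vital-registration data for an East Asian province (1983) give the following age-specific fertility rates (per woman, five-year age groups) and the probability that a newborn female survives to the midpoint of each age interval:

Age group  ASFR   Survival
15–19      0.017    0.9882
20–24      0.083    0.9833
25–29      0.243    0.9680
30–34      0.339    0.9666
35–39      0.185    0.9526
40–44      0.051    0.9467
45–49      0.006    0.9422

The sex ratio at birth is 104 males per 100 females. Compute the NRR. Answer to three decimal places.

2.185

Proportion female at birth = 100 / (100 + 104) = 0.49020.
Survival-weighted fertility by age (5·fₓ·Sₓ):
  15–19: 5 × 0.017 × 0.9882 = 0.08400
  20–24: 5 × 0.083 × 0.9833 = 0.40807
  25–29: 5 × 0.243 × 0.9680 = 1.17612
  30–34: 5 × 0.339 × 0.9666 = 1.63839
  35–39: 5 × 0.185 × 0.9526 = 0.88116
  40–44: 5 × 0.051 × 0.9467 = 0.24141
  45–49: 5 × 0.006 × 0.9422 = 0.02827
Sum = 4.45742
NRR = 0.49020 × 4.45742 = 2.18503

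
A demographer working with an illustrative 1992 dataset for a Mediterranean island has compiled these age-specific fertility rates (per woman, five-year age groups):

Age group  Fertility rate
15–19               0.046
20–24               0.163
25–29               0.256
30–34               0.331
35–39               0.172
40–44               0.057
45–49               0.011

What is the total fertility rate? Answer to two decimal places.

Sum of ASFRs = 0.046 + 0.163 + 0.256 + 0.331 + 0.172 + 0.057 + 0.011 = 1.036
TFR = 5 × 1.036 = 5.18

5.18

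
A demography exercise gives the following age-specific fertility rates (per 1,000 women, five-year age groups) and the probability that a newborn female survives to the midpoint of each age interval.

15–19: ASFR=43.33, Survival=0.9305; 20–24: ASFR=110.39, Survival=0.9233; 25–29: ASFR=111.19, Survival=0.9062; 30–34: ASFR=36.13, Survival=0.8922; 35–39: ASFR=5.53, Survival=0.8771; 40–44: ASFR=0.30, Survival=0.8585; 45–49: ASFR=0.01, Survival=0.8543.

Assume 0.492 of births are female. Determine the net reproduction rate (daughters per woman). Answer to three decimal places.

0.690

Proportion female at birth = 0.492.
Per-age-group product (5 × ASFR × survival probability):
  15–19: 5 × 43.33/1000 × 0.9305 = 0.20159
  20–24: 5 × 110.39/1000 × 0.9233 = 0.50962
  25–29: 5 × 111.19/1000 × 0.9062 = 0.50380
  30–34: 5 × 36.13/1000 × 0.8922 = 0.16118
  35–39: 5 × 5.53/1000 × 0.8771 = 0.02425
  40–44: 5 × 0.30/1000 × 0.8585 = 0.00129
  45–49: 5 × 0.01/1000 × 0.8543 = 0.00004
Sum = 1.40177
NRR = 0.492 × 1.40177 = 0.68967
NRR < 1, so the cohort does not fully replace itself.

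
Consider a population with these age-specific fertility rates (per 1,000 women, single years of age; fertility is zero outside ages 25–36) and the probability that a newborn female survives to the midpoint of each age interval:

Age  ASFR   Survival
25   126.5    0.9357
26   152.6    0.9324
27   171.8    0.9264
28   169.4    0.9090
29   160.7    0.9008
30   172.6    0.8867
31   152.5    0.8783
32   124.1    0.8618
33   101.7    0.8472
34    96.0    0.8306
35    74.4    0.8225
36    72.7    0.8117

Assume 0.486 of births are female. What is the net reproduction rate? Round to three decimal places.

0.680

Proportion female at birth = 0.486.
Each age group contributes 1 × ASFR × survival:
  25: 1 × 126.5/1000 × 0.9357 = 0.11837
  26: 1 × 152.6/1000 × 0.9324 = 0.14228
  27: 1 × 171.8/1000 × 0.9264 = 0.15916
  28: 1 × 169.4/1000 × 0.9090 = 0.15398
  29: 1 × 160.7/1000 × 0.9008 = 0.14476
  30: 1 × 172.6/1000 × 0.8867 = 0.15304
  31: 1 × 152.5/1000 × 0.8783 = 0.13394
  32: 1 × 124.1/1000 × 0.8618 = 0.10695
  33: 1 × 101.7/1000 × 0.8472 = 0.08616
  34: 1 × 96.0/1000 × 0.8306 = 0.07974
  35: 1 × 74.4/1000 × 0.8225 = 0.06119
  36: 1 × 72.7/1000 × 0.8117 = 0.05901
Sum = 1.39858
NRR = 0.486 × 1.39858 = 0.67971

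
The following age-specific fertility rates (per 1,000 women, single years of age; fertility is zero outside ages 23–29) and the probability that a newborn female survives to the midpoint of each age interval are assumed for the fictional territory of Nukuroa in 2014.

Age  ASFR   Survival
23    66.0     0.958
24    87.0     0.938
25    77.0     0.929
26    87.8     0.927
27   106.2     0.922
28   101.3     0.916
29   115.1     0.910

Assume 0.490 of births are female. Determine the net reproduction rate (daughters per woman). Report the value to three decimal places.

0.291

Proportion female at birth = 0.490.
Weighting each age-specific rate by interval width and survival:
  23: 1 × 66.0/1000 × 0.958 = 0.06323
  24: 1 × 87.0/1000 × 0.938 = 0.08161
  25: 1 × 77.0/1000 × 0.929 = 0.07153
  26: 1 × 87.8/1000 × 0.927 = 0.08139
  27: 1 × 106.2/1000 × 0.922 = 0.09792
  28: 1 × 101.3/1000 × 0.916 = 0.09279
  29: 1 × 115.1/1000 × 0.910 = 0.10474
Sum = 0.59321
NRR = 0.490 × 0.59321 = 0.29067
An NRR under 1 implies long-run decline under these rates.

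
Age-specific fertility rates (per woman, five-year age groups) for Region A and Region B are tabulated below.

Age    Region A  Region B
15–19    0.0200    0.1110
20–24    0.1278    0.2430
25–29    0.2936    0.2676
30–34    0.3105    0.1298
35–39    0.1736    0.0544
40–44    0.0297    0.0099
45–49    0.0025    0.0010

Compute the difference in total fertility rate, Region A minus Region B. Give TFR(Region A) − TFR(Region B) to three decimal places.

Region A:
  Sum of ASFRs = 0.0200 + 0.1278 + 0.2936 + 0.3105 + 0.1736 + 0.0297 + 0.0025 = 0.9577
  TFR = 5 × 0.9577 = 4.7885
Region B:
  Sum of ASFRs = 0.1110 + 0.2430 + 0.2676 + 0.1298 + 0.0544 + 0.0099 + 0.0010 = 0.8167
  TFR = 5 × 0.8167 = 4.0835
Difference = 4.7885 − 4.0835 = 0.705

0.705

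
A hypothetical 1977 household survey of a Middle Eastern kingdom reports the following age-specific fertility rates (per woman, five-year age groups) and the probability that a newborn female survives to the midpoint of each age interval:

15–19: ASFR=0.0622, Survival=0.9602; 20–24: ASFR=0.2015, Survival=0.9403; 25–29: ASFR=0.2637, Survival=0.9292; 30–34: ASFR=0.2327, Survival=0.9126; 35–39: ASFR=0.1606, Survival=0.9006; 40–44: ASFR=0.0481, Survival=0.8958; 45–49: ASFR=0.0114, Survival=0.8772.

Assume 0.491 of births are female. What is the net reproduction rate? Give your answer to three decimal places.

2.220

Proportion female at birth = 0.491.
Each age group contributes 5 × ASFR × survival:
  15–19: 5 × 0.0622 × 0.9602 = 0.29862
  20–24: 5 × 0.2015 × 0.9403 = 0.94735
  25–29: 5 × 0.2637 × 0.9292 = 1.22515
  30–34: 5 × 0.2327 × 0.9126 = 1.06181
  35–39: 5 × 0.1606 × 0.9006 = 0.72318
  40–44: 5 × 0.0481 × 0.8958 = 0.21544
  45–49: 5 × 0.0114 × 0.8772 = 0.05000
Sum = 4.52155
NRR = 0.491 × 4.52155 = 2.22008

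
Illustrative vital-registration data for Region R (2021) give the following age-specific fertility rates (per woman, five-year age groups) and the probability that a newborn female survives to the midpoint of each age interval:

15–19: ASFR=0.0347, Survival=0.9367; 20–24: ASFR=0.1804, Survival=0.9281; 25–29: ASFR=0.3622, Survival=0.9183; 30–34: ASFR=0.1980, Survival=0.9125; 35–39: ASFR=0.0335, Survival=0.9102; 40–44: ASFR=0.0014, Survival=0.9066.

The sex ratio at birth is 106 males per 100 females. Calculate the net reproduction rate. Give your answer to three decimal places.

1.808

Proportion female at birth = 100 / (100 + 106) = 0.48544.
Each age group contributes 5 × ASFR × survival:
  15–19: 5 × 0.0347 × 0.9367 = 0.16252
  20–24: 5 × 0.1804 × 0.9281 = 0.83715
  25–29: 5 × 0.3622 × 0.9183 = 1.66304
  30–34: 5 × 0.1980 × 0.9125 = 0.90338
  35–39: 5 × 0.0335 × 0.9102 = 0.15246
  40–44: 5 × 0.0014 × 0.9066 = 0.00635
Sum = 3.72490
NRR = 0.48544 × 3.72490 = 1.80822
An NRR exceeding 1 indicates intrinsic growth under these rates.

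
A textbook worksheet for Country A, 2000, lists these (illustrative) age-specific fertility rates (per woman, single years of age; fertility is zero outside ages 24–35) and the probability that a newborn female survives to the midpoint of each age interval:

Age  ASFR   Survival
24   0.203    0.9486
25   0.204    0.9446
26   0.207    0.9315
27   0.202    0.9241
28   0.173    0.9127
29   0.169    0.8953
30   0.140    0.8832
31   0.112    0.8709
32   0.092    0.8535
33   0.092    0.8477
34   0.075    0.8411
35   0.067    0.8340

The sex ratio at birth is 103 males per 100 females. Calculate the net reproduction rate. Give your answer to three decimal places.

Proportion female at birth = 100 / (100 + 103) = 0.49261.
Per-age-group product (1 × ASFR × survival probability):
  24: 1 × 0.203 × 0.9486 = 0.19257
  25: 1 × 0.204 × 0.9446 = 0.19270
  26: 1 × 0.207 × 0.9315 = 0.19282
  27: 1 × 0.202 × 0.9241 = 0.18667
  28: 1 × 0.173 × 0.9127 = 0.15790
  29: 1 × 0.169 × 0.8953 = 0.15131
  30: 1 × 0.140 × 0.8832 = 0.12365
  31: 1 × 0.112 × 0.8709 = 0.09754
  32: 1 × 0.092 × 0.8535 = 0.07852
  33: 1 × 0.092 × 0.8477 = 0.07799
  34: 1 × 0.075 × 0.8411 = 0.06308
  35: 1 × 0.067 × 0.8340 = 0.05588
Sum = 1.57063
NRR = 0.49261 × 1.57063 = 0.77371
NRR < 1, so the cohort does not fully replace itself.

0.774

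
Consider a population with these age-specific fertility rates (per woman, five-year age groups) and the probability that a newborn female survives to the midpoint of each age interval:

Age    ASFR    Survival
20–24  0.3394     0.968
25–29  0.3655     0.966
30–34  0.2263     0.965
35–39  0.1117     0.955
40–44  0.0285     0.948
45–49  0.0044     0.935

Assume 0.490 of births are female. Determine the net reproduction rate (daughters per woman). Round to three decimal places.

Proportion female at birth = 0.490.
Per-age-group product (5 × ASFR × survival probability):
  20–24: 5 × 0.3394 × 0.968 = 1.64270
  25–29: 5 × 0.3655 × 0.966 = 1.76537
  30–34: 5 × 0.2263 × 0.965 = 1.09190
  35–39: 5 × 0.1117 × 0.955 = 0.53337
  40–44: 5 × 0.0285 × 0.948 = 0.13509
  45–49: 5 × 0.0044 × 0.935 = 0.02057
Sum = 5.18900
NRR = 0.490 × 5.18900 = 2.54261

2.543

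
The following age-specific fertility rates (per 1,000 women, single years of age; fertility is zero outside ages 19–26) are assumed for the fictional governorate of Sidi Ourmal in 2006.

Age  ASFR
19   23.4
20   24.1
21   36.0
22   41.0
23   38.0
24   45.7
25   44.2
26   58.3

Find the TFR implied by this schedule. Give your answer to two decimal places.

0.31

Sum of ASFRs = 23.4 + 24.1 + 36.0 + 41.0 + 38.0 + 45.7 + 44.2 + 58.3 = 310.7
TFR = 310.7 / 1000 = 0.3107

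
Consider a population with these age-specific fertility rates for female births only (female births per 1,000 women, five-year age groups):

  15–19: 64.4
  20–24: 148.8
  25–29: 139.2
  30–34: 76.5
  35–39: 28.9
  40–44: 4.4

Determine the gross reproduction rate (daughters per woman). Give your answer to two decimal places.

2.31

Sum of female ASFRs = 64.4 + 148.8 + 139.2 + 76.5 + 28.9 + 4.4 = 462.2
GRR = 5 × 462.2 / 1000 = 2.311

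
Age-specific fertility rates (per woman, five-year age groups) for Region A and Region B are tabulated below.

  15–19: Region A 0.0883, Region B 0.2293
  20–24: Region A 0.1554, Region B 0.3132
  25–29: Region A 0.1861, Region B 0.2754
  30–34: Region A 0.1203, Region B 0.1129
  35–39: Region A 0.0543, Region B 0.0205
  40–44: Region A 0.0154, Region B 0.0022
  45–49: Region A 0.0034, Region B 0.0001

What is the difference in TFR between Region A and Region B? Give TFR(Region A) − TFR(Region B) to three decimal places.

Region A:
  Sum of ASFRs = 0.0883 + 0.1554 + 0.1861 + 0.1203 + 0.0543 + 0.0154 + 0.0034 = 0.6232
  TFR = 5 × 0.6232 = 3.116
Region B:
  Sum of ASFRs = 0.2293 + 0.3132 + 0.2754 + 0.1129 + 0.0205 + 0.0022 + 0.0001 = 0.9536
  TFR = 5 × 0.9536 = 4.768
Difference = 3.116 − 4.768 = -1.652

-1.652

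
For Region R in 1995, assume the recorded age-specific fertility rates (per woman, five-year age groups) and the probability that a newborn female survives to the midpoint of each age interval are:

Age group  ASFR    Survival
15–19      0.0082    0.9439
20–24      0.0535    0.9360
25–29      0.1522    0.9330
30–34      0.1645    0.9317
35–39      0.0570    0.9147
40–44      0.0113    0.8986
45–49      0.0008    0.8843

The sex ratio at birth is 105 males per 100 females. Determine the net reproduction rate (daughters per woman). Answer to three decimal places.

Proportion female at birth = 100 / (100 + 105) = 0.48780.
Per-age-group product (5 × ASFR × survival probability):
  15–19: 5 × 0.0082 × 0.9439 = 0.03870
  20–24: 5 × 0.0535 × 0.9360 = 0.25038
  25–29: 5 × 0.1522 × 0.9330 = 0.71001
  30–34: 5 × 0.1645 × 0.9317 = 0.76632
  35–39: 5 × 0.0570 × 0.9147 = 0.26069
  40–44: 5 × 0.0113 × 0.8986 = 0.05077
  45–49: 5 × 0.0008 × 0.8843 = 0.00354
Sum = 2.08041
NRR = 0.48780 × 2.08041 = 1.01482

1.015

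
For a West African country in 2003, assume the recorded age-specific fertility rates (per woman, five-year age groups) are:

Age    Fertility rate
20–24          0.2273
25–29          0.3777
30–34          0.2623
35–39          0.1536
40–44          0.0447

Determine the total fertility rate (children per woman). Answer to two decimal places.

5.33

Sum of ASFRs = 0.2273 + 0.3777 + 0.2623 + 0.1536 + 0.0447 = 1.0656
TFR = 5 × 1.0656 = 5.328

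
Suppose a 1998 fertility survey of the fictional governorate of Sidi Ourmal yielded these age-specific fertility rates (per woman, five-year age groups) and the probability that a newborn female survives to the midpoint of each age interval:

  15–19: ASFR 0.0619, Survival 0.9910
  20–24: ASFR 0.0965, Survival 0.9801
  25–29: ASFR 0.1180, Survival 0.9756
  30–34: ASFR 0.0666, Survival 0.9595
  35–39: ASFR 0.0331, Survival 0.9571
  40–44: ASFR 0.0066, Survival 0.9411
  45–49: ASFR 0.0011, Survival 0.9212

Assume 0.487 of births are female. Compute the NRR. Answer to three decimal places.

Proportion female at birth = 0.487.
Each age group contributes 5 × ASFR × survival:
  15–19: 5 × 0.0619 × 0.9910 = 0.30671
  20–24: 5 × 0.0965 × 0.9801 = 0.47290
  25–29: 5 × 0.1180 × 0.9756 = 0.57560
  30–34: 5 × 0.0666 × 0.9595 = 0.31951
  35–39: 5 × 0.0331 × 0.9571 = 0.15840
  40–44: 5 × 0.0066 × 0.9411 = 0.03106
  45–49: 5 × 0.0011 × 0.9212 = 0.00507
Sum = 1.86925
NRR = 0.487 × 1.86925 = 0.91032

0.910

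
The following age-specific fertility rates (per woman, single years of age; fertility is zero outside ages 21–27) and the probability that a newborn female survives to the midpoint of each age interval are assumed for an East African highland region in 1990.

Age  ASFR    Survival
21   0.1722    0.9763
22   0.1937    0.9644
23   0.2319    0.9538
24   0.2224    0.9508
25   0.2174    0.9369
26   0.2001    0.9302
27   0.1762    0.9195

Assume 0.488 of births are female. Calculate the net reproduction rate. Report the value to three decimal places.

0.654

Proportion female at birth = 0.488.
Weighting each age-specific rate by interval width and survival:
  21: 1 × 0.1722 × 0.9763 = 0.16812
  22: 1 × 0.1937 × 0.9644 = 0.18680
  23: 1 × 0.2319 × 0.9538 = 0.22119
  24: 1 × 0.2224 × 0.9508 = 0.21146
  25: 1 × 0.2174 × 0.9369 = 0.20368
  26: 1 × 0.2001 × 0.9302 = 0.18613
  27: 1 × 0.1762 × 0.9195 = 0.16202
Sum = 1.33940
NRR = 0.488 × 1.33940 = 0.65363
With NRR below 1 the population is below replacement fertility.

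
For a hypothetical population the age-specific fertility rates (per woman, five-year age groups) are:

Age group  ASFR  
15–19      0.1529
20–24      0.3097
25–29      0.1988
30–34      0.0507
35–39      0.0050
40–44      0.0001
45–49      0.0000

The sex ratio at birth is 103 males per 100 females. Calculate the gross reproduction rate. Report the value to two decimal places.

Proportion female at birth = 100 / (100 + 103) = 0.49261.
Sum of ASFRs = 0.1529 + 0.3097 + 0.1988 + 0.0507 + 0.0050 + 0.0001 + 0.0000 = 0.7172
TFR = 5 × 0.7172 = 3.586
GRR = 0.49261 × 3.586 = 1.76650

1.77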